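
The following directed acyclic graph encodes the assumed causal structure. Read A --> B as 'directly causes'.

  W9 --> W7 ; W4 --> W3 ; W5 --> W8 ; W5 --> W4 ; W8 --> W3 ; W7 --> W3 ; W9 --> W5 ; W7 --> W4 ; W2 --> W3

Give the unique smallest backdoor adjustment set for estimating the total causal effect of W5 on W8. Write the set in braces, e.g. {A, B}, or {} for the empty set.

Variables eligible for adjustment (non-descendants of W5, excluding W5 and W8): {W2, W7, W9}.
Backdoor paths from W5 to W8:
  P1: W5 <- W9 -> W7 -> W4 -> W3 <- W8
  P2: W5 <- W9 -> W7 -> W3 <- W8
Each backdoor path contains an unconditioned collider, so every path is already blocked with the empty conditioning set:
  P1: blocked at collider W3 (neither it nor any descendant is in the conditioning set).
  P2: blocked at collider W3 (neither it nor any descendant is in the conditioning set).
The empty set is therefore the unique smallest valid set.

{}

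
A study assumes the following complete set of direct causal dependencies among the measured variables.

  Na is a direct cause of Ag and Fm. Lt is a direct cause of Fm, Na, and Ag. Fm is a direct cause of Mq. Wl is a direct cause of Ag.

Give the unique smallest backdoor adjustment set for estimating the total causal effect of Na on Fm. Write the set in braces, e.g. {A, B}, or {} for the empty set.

{Lt}

Variables eligible for adjustment (non-descendants of Na, excluding Na and Fm): {Lt, Wl}.
Backdoor paths from Na to Fm:
  P1: Na <- Lt -> Fm
The empty set is not sufficient: P1 (Na <- Lt -> Fm) has no collider blocking it and no conditioned non-collider, so it is open.
Try {Lt}:
  P1: blocked at fork node Lt ∈ conditioning set.
{Lt} contains no descendant of Na and blocks every backdoor path.
No other singleton works — e.g. {Wl} leaves P1 open — so {Lt} is the unique smallest valid adjustment set.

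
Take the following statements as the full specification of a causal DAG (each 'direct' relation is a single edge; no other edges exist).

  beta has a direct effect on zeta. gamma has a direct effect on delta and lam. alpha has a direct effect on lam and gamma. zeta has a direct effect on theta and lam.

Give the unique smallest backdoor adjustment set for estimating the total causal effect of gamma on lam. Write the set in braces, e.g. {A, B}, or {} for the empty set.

Variables eligible for adjustment (non-descendants of gamma, excluding gamma and lam): {alpha, beta, theta, zeta}.
Backdoor paths from gamma to lam:
  P1: gamma <- alpha -> lam
The empty set is not sufficient: P1 (gamma <- alpha -> lam) has no collider blocking it and no conditioned non-collider, so it is open.
Try {alpha}:
  P1: blocked at fork node alpha ∈ conditioning set.
{alpha} contains no descendant of gamma and blocks every backdoor path.
No other singleton works — e.g. {beta} leaves P1 open — so {alpha} is the unique smallest valid adjustment set.

{alpha}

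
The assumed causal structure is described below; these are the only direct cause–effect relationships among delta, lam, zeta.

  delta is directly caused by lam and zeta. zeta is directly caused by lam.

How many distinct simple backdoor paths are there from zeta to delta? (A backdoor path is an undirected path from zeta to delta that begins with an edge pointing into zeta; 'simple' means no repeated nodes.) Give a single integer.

A backdoor path from zeta to delta is any simple undirected path whose first edge points into zeta (i.e. leaves zeta via a parent).
Parents of zeta: {lam}.
Enumerating:
  P1: zeta <- lam -> delta
That exhausts the simple backdoor paths. Count: 1.

1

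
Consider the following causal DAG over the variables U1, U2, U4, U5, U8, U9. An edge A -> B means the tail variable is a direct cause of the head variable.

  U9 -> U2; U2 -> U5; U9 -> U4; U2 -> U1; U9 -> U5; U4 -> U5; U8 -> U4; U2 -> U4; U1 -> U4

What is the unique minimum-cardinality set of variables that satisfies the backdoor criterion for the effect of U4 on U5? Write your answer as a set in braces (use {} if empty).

Variables eligible for adjustment (non-descendants of U4, excluding U4 and U5): {U1, U2, U8, U9}.
Backdoor paths from U4 to U5:
  P1: U4 <- U9 -> U2 -> U5
  P2: U4 <- U9 -> U5
  P3: U4 <- U2 <- U9 -> U5
  P4: U4 <- U2 -> U5
  P5: U4 <- U1 <- U2 <- U9 -> U5
  P6: U4 <- U1 <- U2 -> U5
The empty set is not sufficient: P1 (U4 <- U9 -> U2 -> U5) has no collider blocking it and no conditioned non-collider, so it is open.
Try {U2, U9}:
  P1: blocked at fork node U9 ∈ conditioning set.
  P2: blocked at fork node U9 ∈ conditioning set.
  P3: blocked at chain node U2 ∈ conditioning set.
  P4: blocked at fork node U2 ∈ conditioning set.
  P5: blocked at chain node U2 ∈ conditioning set.
  P6: blocked at fork node U2 ∈ conditioning set.
{U2, U9} contains no descendant of U4 and blocks every backdoor path.
Every element of {U2, U9} is needed (dropping U2 leaves P4 open; dropping U9 leaves P2 open), so no proper subset is valid.
Among all size-2 subsets of the eligible variables, only {U2, U9} blocks every backdoor path, so it is the unique smallest valid adjustment set.

{U2, U9}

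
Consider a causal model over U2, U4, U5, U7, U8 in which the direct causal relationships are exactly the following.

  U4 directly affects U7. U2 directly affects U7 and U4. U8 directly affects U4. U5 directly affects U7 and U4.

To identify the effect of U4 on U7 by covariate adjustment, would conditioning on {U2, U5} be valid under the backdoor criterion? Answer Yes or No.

Backdoor paths from U4 to U7 (paths whose first edge points into U4):
  P1: U4 <- U5 -> U7
  P2: U4 <- U2 -> U7
Condition 1 (no descendant of U4 in the set): holds — descendants of U4 are {U7}; none are in {U2, U5}.
Condition 2 (every backdoor path blocked by {U2, U5}):
  P1: blocked at fork node U5 ∈ conditioning set.
  P2: blocked at fork node U2 ∈ conditioning set.
{U2, U5} satisfies the backdoor criterion.

Yes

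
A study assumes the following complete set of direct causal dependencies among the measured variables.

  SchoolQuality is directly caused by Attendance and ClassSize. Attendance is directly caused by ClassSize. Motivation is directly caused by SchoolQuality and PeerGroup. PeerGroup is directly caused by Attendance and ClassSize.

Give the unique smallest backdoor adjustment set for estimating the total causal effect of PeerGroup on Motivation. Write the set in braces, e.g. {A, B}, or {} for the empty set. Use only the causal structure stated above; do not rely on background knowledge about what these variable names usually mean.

{SchoolQuality}

Variables eligible for adjustment (non-descendants of PeerGroup, excluding PeerGroup and Motivation): {Attendance, ClassSize, SchoolQuality}.
Backdoor paths from PeerGroup to Motivation:
  P1: PeerGroup <- ClassSize -> Attendance -> SchoolQuality -> Motivation
  P2: PeerGroup <- ClassSize -> SchoolQuality -> Motivation
  P3: PeerGroup <- Attendance <- ClassSize -> SchoolQuality -> Motivation
  P4: PeerGroup <- Attendance -> SchoolQuality -> Motivation
The empty set is not sufficient: P1 (PeerGroup <- ClassSize -> Attendance -> SchoolQuality -> Motivation) has no collider blocking it and no conditioned non-collider, so it is open.
Try {SchoolQuality}:
  P1: blocked at chain node SchoolQuality ∈ conditioning set.
  P2: blocked at chain node SchoolQuality ∈ conditioning set.
  P3: blocked at chain node SchoolQuality ∈ conditioning set.
  P4: blocked at chain node SchoolQuality ∈ conditioning set.
{SchoolQuality} contains no descendant of PeerGroup and blocks every backdoor path.
No other singleton works — e.g. {ClassSize} leaves P4 open — so {SchoolQuality} is the unique smallest valid adjustment set.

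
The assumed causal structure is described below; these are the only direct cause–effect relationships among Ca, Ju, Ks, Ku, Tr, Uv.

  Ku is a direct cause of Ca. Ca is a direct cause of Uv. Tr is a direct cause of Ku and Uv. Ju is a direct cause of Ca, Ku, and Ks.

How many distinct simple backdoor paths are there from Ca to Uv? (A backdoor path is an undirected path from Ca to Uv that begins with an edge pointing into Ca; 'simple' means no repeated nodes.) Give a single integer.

A backdoor path from Ca to Uv is any simple undirected path whose first edge points into Ca (i.e. leaves Ca via a parent).
Parents of Ca: {Ju, Ku}.
Enumerating:
  P1: Ca <- Ju -> Ku <- Tr -> Uv
  P2: Ca <- Ku <- Tr -> Uv
That exhausts the simple backdoor paths. Count: 2.

2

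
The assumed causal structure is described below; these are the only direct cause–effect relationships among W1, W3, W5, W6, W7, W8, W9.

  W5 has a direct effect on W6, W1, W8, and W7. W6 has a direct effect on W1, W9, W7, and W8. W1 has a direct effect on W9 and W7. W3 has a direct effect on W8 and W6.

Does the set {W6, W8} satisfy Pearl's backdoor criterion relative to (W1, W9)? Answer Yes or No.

Yes

Backdoor paths from W1 to W9 (paths whose first edge points into W1):
  P1: W1 <- W5 -> W6 -> W9
  P2: W1 <- W5 -> W8 <- W3 -> W6 -> W9
  P3: W1 <- W5 -> W8 <- W6 -> W9
  P4: W1 <- W5 -> W7 <- W6 -> W9
  P5: W1 <- W6 -> W9
Condition 1 (no descendant of W1 in the set): holds — descendants of W1 are {W7, W9}; none are in {W6, W8}.
Condition 2 (every backdoor path blocked by {W6, W8}):
  P1: blocked at chain node W6 ∈ conditioning set.
  P2: blocked at chain node W6 ∈ conditioning set.
  P3: blocked at fork node W6 ∈ conditioning set.
  P4: blocked at collider W7 (neither it nor any descendant is in the conditioning set).
  P5: blocked at fork node W6 ∈ conditioning set.
{W6, W8} satisfies the backdoor criterion.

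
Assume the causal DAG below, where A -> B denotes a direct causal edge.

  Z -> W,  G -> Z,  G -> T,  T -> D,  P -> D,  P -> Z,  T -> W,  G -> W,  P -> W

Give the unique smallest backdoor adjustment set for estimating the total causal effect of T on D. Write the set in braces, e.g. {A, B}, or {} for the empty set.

Variables eligible for adjustment (non-descendants of T, excluding T and D): {G, P, Z}.
Backdoor paths from T to D:
  P1: T <- G -> Z <- P -> D
  P2: T <- G -> Z -> W <- P -> D
  P3: T <- G -> W <- P -> D
  P4: T <- G -> W <- Z <- P -> D
Each backdoor path contains an unconditioned collider, so every path is already blocked with the empty conditioning set:
  P1: blocked at collider Z (neither it nor any descendant is in the conditioning set).
  P2: blocked at collider W (neither it nor any descendant is in the conditioning set).
  P3: blocked at collider W (neither it nor any descendant is in the conditioning set).
  P4: blocked at collider W (neither it nor any descendant is in the conditioning set).
The empty set is therefore the unique smallest valid set.

{}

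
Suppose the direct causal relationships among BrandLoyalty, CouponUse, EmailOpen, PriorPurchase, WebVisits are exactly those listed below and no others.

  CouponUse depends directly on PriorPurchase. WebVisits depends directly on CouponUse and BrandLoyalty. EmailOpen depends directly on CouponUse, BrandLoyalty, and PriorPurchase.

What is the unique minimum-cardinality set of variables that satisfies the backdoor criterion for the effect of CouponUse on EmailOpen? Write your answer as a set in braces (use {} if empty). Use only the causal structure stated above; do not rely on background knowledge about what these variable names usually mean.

Variables eligible for adjustment (non-descendants of CouponUse, excluding CouponUse and EmailOpen): {BrandLoyalty, PriorPurchase}.
Backdoor paths from CouponUse to EmailOpen:
  P1: CouponUse <- PriorPurchase -> EmailOpen
The empty set is not sufficient: P1 (CouponUse <- PriorPurchase -> EmailOpen) has no collider blocking it and no conditioned non-collider, so it is open.
Try {PriorPurchase}:
  P1: blocked at fork node PriorPurchase ∈ conditioning set.
{PriorPurchase} contains no descendant of CouponUse and blocks every backdoor path.
No other singleton works — e.g. {BrandLoyalty} leaves P1 open — so {PriorPurchase} is the unique smallest valid adjustment set.

{PriorPurchase}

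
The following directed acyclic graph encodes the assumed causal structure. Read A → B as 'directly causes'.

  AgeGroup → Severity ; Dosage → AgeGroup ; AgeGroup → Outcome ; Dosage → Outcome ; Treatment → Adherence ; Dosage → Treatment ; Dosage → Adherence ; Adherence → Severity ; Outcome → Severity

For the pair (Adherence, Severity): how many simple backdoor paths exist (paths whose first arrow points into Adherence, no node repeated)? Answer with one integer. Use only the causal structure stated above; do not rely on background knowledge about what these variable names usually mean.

A backdoor path from Adherence to Severity is any simple undirected path whose first edge points into Adherence (i.e. leaves Adherence via a parent).
Parents of Adherence: {Dosage, Treatment}.
Enumerating:
  P1: Adherence <- Dosage -> AgeGroup -> Outcome -> Severity
  P2: Adherence <- Dosage -> AgeGroup -> Severity
  P3: Adherence <- Dosage -> Outcome <- AgeGroup -> Severity
  P4: Adherence <- Dosage -> Outcome -> Severity
  P5: Adherence <- Treatment <- Dosage -> AgeGroup -> Outcome -> Severity
  P6: Adherence <- Treatment <- Dosage -> AgeGroup -> Severity
  P7: Adherence <- Treatment <- Dosage -> Outcome <- AgeGroup -> Severity
  P8: Adherence <- Treatment <- Dosage -> Outcome -> Severity
That exhausts the simple backdoor paths. Count: 8.

8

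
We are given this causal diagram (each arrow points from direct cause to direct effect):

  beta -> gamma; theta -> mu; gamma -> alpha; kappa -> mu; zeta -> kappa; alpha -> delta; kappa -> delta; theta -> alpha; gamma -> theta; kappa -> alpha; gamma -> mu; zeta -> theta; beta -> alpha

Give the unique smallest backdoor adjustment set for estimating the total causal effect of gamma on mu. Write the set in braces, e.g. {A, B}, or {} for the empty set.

{}

Variables eligible for adjustment (non-descendants of gamma, excluding gamma and mu): {beta, kappa, zeta}.
Backdoor paths from gamma to mu:
  P1: gamma <- beta -> alpha <- kappa <- zeta -> theta -> mu
  P2: gamma <- beta -> alpha <- kappa -> mu
  P3: gamma <- beta -> alpha <- theta <- zeta -> kappa -> mu
  P4: gamma <- beta -> alpha <- theta -> mu
  P5: gamma <- beta -> alpha -> delta <- kappa <- zeta -> theta -> mu
  P6: gamma <- beta -> alpha -> delta <- kappa -> mu
Each backdoor path contains an unconditioned collider, so every path is already blocked with the empty conditioning set:
  P1: blocked at collider alpha (neither it nor any descendant is in the conditioning set).
  P2: blocked at collider alpha (neither it nor any descendant is in the conditioning set).
  P3: blocked at collider alpha (neither it nor any descendant is in the conditioning set).
  P4: blocked at collider alpha (neither it nor any descendant is in the conditioning set).
  P5: blocked at collider delta (neither it nor any descendant is in the conditioning set).
  P6: blocked at collider delta (neither it nor any descendant is in the conditioning set).
The empty set is therefore the unique smallest valid set.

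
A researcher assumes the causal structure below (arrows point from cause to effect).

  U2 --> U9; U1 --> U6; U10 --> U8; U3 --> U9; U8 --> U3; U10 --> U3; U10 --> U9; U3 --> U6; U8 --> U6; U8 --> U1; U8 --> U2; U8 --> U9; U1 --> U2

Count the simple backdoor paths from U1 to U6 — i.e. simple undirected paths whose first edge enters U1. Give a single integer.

A backdoor path from U1 to U6 is any simple undirected path whose first edge points into U1 (i.e. leaves U1 via a parent).
Parents of U1: {U8}.
Enumerating:
  P1: U1 <- U8 <- U10 -> U3 -> U6
  P2: U1 <- U8 <- U10 -> U9 <- U3 -> U6
  P3: U1 <- U8 -> U2 -> U9 <- U10 -> U3 -> U6
  P4: U1 <- U8 -> U2 -> U9 <- U3 -> U6
  P5: U1 <- U8 -> U3 -> U6
  P6: U1 <- U8 -> U9 <- U10 -> U3 -> U6
  P7: U1 <- U8 -> U9 <- U3 -> U6
  P8: U1 <- U8 -> U6
That exhausts the simple backdoor paths. Count: 8.

8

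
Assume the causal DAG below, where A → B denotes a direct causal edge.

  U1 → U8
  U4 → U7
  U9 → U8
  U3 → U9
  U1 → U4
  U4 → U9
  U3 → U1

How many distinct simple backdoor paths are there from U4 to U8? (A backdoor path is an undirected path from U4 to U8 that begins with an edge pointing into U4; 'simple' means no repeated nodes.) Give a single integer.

A backdoor path from U4 to U8 is any simple undirected path whose first edge points into U4 (i.e. leaves U4 via a parent).
Parents of U4: {U1}.
Enumerating:
  P1: U4 <- U1 <- U3 -> U9 -> U8
  P2: U4 <- U1 -> U8
That exhausts the simple backdoor paths. Count: 2.

2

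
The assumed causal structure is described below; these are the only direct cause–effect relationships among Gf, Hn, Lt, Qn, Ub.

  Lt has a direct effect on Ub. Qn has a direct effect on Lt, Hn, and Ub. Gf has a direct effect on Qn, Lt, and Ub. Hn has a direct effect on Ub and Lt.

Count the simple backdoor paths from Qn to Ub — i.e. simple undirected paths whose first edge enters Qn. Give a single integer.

3

A backdoor path from Qn to Ub is any simple undirected path whose first edge points into Qn (i.e. leaves Qn via a parent).
Parents of Qn: {Gf}.
Enumerating:
  P1: Qn <- Gf -> Lt <- Hn -> Ub
  P2: Qn <- Gf -> Lt -> Ub
  P3: Qn <- Gf -> Ub
That exhausts the simple backdoor paths. Count: 3.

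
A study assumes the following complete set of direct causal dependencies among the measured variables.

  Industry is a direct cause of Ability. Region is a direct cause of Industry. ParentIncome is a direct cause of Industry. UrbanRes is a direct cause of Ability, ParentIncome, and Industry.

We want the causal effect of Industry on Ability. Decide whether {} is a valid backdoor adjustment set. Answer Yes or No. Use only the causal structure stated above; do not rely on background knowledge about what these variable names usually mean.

Backdoor paths from Industry to Ability (paths whose first edge points into Industry):
  P1: Industry <- UrbanRes -> Ability
  P2: Industry <- ParentIncome <- UrbanRes -> Ability
Condition 1 (no descendant of Industry in the set): holds — descendants of Industry are {Ability}; none are in {}.
Condition 2 (every backdoor path blocked by {}):
  P1: open — no interior node is in the conditioning set.
  P2: open — no interior node is in the conditioning set.
{} does not satisfy the backdoor criterion.

No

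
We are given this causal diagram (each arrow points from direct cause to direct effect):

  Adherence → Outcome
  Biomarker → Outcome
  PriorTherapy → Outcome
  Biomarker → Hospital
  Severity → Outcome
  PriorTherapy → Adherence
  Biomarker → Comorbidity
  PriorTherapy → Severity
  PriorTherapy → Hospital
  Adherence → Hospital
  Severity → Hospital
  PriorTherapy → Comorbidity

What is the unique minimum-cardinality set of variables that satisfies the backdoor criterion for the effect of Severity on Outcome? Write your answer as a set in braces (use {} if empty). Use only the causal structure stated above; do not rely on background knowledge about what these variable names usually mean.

Variables eligible for adjustment (non-descendants of Severity, excluding Severity and Outcome): {Adherence, Biomarker, Comorbidity, PriorTherapy}.
Backdoor paths from Severity to Outcome:
  P1: Severity <- PriorTherapy -> Adherence -> Outcome
  P2: Severity <- PriorTherapy -> Adherence -> Hospital <- Biomarker -> Outcome
  P3: Severity <- PriorTherapy -> Comorbidity <- Biomarker -> Outcome
  P4: Severity <- PriorTherapy -> Comorbidity <- Biomarker -> Hospital <- Adherence -> Outcome
  P5: Severity <- PriorTherapy -> Outcome
  P6: Severity <- PriorTherapy -> Hospital <- Biomarker -> Outcome
  P7: Severity <- PriorTherapy -> Hospital <- Adherence -> Outcome
The empty set is not sufficient: P1 (Severity <- PriorTherapy -> Adherence -> Outcome) has no collider blocking it and no conditioned non-collider, so it is open.
Try {PriorTherapy}:
  P1: blocked at fork node PriorTherapy ∈ conditioning set.
  P2: blocked at fork node PriorTherapy ∈ conditioning set.
  P3: blocked at fork node PriorTherapy ∈ conditioning set.
  P4: blocked at fork node PriorTherapy ∈ conditioning set.
  P5: blocked at fork node PriorTherapy ∈ conditioning set.
  P6: blocked at fork node PriorTherapy ∈ conditioning set.
  P7: blocked at fork node PriorTherapy ∈ conditioning set.
{PriorTherapy} contains no descendant of Severity and blocks every backdoor path.
No other singleton works — e.g. {Biomarker} leaves P1 open — so {PriorTherapy} is the unique smallest valid adjustment set.

{PriorTherapy}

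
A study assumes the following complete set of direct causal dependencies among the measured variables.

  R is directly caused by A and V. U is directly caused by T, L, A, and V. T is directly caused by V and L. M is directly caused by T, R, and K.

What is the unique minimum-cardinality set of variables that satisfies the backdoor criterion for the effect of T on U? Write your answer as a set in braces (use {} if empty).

Variables eligible for adjustment (non-descendants of T, excluding T and U): {A, K, L, R, V}.
Backdoor paths from T to U:
  P1: T <- L -> U
  P2: T <- V -> R <- A -> U
  P3: T <- V -> U
The empty set is not sufficient: P1 (T <- L -> U) has no collider blocking it and no conditioned non-collider, so it is open.
Try {L, V}:
  P1: blocked at fork node L ∈ conditioning set.
  P2: blocked at fork node V ∈ conditioning set.
  P3: blocked at fork node V ∈ conditioning set.
{L, V} contains no descendant of T and blocks every backdoor path.
Every element of {L, V} is needed (dropping L leaves P1 open; dropping V leaves P3 open), so no proper subset is valid.
Among all size-2 subsets of the eligible variables, only {L, V} blocks every backdoor path, so it is the unique smallest valid adjustment set.

{L, V}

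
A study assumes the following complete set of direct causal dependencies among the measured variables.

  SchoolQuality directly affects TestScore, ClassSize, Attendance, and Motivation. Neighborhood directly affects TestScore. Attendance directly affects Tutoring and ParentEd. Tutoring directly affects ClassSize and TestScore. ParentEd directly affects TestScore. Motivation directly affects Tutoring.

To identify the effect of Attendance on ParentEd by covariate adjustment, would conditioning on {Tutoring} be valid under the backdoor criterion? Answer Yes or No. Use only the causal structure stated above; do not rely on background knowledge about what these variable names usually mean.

Backdoor paths from Attendance to ParentEd (paths whose first edge points into Attendance):
  P1: Attendance <- SchoolQuality -> Motivation -> Tutoring -> TestScore <- ParentEd
  P2: Attendance <- SchoolQuality -> ClassSize <- Tutoring -> TestScore <- ParentEd
  P3: Attendance <- SchoolQuality -> TestScore <- ParentEd
Condition 1 (no descendant of Attendance in the set): FAILS — Tutoring is a descendant of Attendance.
Condition 2 (every backdoor path blocked by {Tutoring}):
  P1: blocked at chain node Tutoring ∈ conditioning set.
  P2: blocked at collider ClassSize (neither it nor any descendant is in the conditioning set).
  P3: blocked at collider TestScore (neither it nor any descendant is in the conditioning set).
{Tutoring} does not satisfy the backdoor criterion.

No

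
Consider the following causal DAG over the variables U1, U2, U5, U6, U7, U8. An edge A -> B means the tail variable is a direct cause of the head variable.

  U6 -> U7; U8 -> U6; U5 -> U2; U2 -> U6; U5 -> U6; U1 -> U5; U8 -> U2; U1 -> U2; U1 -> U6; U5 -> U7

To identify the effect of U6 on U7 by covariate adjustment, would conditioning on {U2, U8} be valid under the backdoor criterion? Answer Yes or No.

No

Backdoor paths from U6 to U7 (paths whose first edge points into U6):
  P1: U6 <- U8 -> U2 <- U1 -> U5 -> U7
  P2: U6 <- U8 -> U2 <- U5 -> U7
  P3: U6 <- U1 -> U5 -> U7
  P4: U6 <- U1 -> U2 <- U5 -> U7
  P5: U6 <- U5 -> U7
  P6: U6 <- U2 <- U1 -> U5 -> U7
  P7: U6 <- U2 <- U5 -> U7
Condition 1 (no descendant of U6 in the set): holds — descendants of U6 are {U7}; none are in {U2, U8}.
Condition 2 (every backdoor path blocked by {U2, U8}):
  P1: blocked at fork node U8 ∈ conditioning set.
  P2: blocked at fork node U8 ∈ conditioning set.
  P3: open — no interior node is in the conditioning set.
  P4: open — collider(s) U2 are conditioned on (or have a conditioned descendant) and no non-collider on the path is in the set.
  P5: open — no interior node is in the conditioning set.
  P6: blocked at chain node U2 ∈ conditioning set.
  P7: blocked at chain node U2 ∈ conditioning set.
{U2, U8} does not satisfy the backdoor criterion.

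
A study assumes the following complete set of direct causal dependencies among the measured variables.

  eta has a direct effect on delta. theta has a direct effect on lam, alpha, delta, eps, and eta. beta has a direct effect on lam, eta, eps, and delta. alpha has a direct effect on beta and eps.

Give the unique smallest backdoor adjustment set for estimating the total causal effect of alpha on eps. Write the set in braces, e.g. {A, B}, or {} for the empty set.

{theta}

Variables eligible for adjustment (non-descendants of alpha, excluding alpha and eps): {theta}.
Backdoor paths from alpha to eps:
  P1: alpha <- theta -> eps
  P2: alpha <- theta -> lam <- beta -> eps
  P3: alpha <- theta -> eta <- beta -> eps
  P4: alpha <- theta -> eta -> delta <- beta -> eps
  P5: alpha <- theta -> delta <- beta -> eps
  P6: alpha <- theta -> delta <- eta <- beta -> eps
The empty set is not sufficient: P1 (alpha <- theta -> eps) has no collider blocking it and no conditioned non-collider, so it is open.
Try {theta}:
  P1: blocked at fork node theta ∈ conditioning set.
  P2: blocked at fork node theta ∈ conditioning set.
  P3: blocked at fork node theta ∈ conditioning set.
  P4: blocked at fork node theta ∈ conditioning set.
  P5: blocked at fork node theta ∈ conditioning set.
  P6: blocked at fork node theta ∈ conditioning set.
{theta} contains no descendant of alpha and blocks every backdoor path.
{theta} is the unique smallest valid adjustment set.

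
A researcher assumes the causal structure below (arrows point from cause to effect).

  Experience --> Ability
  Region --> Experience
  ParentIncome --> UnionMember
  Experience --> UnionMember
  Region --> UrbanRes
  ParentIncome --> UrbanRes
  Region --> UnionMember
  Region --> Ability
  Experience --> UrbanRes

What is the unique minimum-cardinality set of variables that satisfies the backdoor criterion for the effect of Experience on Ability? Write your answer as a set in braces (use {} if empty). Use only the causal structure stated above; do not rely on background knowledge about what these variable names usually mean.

{Region}

Variables eligible for adjustment (non-descendants of Experience, excluding Experience and Ability): {ParentIncome, Region}.
Backdoor paths from Experience to Ability:
  P1: Experience <- Region -> Ability
The empty set is not sufficient: P1 (Experience <- Region -> Ability) has no collider blocking it and no conditioned non-collider, so it is open.
Try {Region}:
  P1: blocked at fork node Region ∈ conditioning set.
{Region} contains no descendant of Experience and blocks every backdoor path.
No other singleton works — e.g. {ParentIncome} leaves P1 open — so {Region} is the unique smallest valid adjustment set.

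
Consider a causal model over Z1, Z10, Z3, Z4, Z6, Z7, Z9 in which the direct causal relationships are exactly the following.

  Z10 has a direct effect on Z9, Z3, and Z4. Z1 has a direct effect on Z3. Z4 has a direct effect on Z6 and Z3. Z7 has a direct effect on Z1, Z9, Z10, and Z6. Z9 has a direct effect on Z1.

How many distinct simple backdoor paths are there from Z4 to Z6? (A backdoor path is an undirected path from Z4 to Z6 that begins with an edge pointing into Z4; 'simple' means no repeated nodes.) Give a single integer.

5

A backdoor path from Z4 to Z6 is any simple undirected path whose first edge points into Z4 (i.e. leaves Z4 via a parent).
Parents of Z4: {Z10}.
Enumerating:
  P1: Z4 <- Z10 <- Z7 -> Z6
  P2: Z4 <- Z10 -> Z9 <- Z7 -> Z6
  P3: Z4 <- Z10 -> Z9 -> Z1 <- Z7 -> Z6
  P4: Z4 <- Z10 -> Z3 <- Z1 <- Z7 -> Z6
  P5: Z4 <- Z10 -> Z3 <- Z1 <- Z9 <- Z7 -> Z6
That exhausts the simple backdoor paths. Count: 5.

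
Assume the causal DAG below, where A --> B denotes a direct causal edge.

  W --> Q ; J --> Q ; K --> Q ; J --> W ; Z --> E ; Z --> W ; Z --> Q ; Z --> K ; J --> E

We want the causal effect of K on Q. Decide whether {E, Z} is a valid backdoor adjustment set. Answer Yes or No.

Yes

Backdoor paths from K to Q (paths whose first edge points into K):
  P1: K <- Z -> W <- J -> Q
  P2: K <- Z -> W -> Q
  P3: K <- Z -> E <- J -> W -> Q
  P4: K <- Z -> E <- J -> Q
  P5: K <- Z -> Q
Condition 1 (no descendant of K in the set): holds — descendants of K are {Q}; none are in {E, Z}.
Condition 2 (every backdoor path blocked by {E, Z}):
  P1: blocked at fork node Z ∈ conditioning set.
  P2: blocked at fork node Z ∈ conditioning set.
  P3: blocked at fork node Z ∈ conditioning set.
  P4: blocked at fork node Z ∈ conditioning set.
  P5: blocked at fork node Z ∈ conditioning set.
{E, Z} satisfies the backdoor criterion.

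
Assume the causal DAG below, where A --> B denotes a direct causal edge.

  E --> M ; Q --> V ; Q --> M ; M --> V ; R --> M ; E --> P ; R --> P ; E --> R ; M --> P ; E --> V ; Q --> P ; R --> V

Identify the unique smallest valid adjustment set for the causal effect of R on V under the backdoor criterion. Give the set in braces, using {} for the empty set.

Variables eligible for adjustment (non-descendants of R, excluding R and V): {E, Q}.
Backdoor paths from R to V:
  P1: R <- E -> M <- Q -> V
  P2: R <- E -> M -> V
  P3: R <- E -> M -> P <- Q -> V
  P4: R <- E -> V
  P5: R <- E -> P <- Q -> M -> V
  P6: R <- E -> P <- Q -> V
  P7: R <- E -> P <- M <- Q -> V
  P8: R <- E -> P <- M -> V
The empty set is not sufficient: P2 (R <- E -> M -> V) has no collider blocking it and no conditioned non-collider, so it is open.
Try {E}:
  P1: blocked at fork node E ∈ conditioning set.
  P2: blocked at fork node E ∈ conditioning set.
  P3: blocked at fork node E ∈ conditioning set.
  P4: blocked at fork node E ∈ conditioning set.
  P5: blocked at fork node E ∈ conditioning set.
  P6: blocked at fork node E ∈ conditioning set.
  P7: blocked at fork node E ∈ conditioning set.
  P8: blocked at fork node E ∈ conditioning set.
{E} contains no descendant of R and blocks every backdoor path.
No other singleton works — e.g. {Q} leaves P2 open — so {E} is the unique smallest valid adjustment set.

{E}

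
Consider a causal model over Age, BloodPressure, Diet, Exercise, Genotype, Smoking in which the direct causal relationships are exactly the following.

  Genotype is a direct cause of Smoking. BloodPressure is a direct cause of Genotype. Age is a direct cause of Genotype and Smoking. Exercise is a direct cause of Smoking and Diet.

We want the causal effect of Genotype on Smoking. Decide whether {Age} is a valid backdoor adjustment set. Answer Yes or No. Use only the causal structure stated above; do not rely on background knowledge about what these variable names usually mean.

Backdoor paths from Genotype to Smoking (paths whose first edge points into Genotype):
  P1: Genotype <- Age -> Smoking
Condition 1 (no descendant of Genotype in the set): holds — descendants of Genotype are {Smoking}; none are in {Age}.
Condition 2 (every backdoor path blocked by {Age}):
  P1: blocked at fork node Age ∈ conditioning set.
{Age} satisfies the backdoor criterion.

Yes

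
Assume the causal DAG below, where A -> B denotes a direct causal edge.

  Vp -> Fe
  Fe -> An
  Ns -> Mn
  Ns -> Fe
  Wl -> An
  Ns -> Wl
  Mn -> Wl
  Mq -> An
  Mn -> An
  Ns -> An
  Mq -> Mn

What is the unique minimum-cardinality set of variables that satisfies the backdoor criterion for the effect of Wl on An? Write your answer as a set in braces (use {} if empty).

Variables eligible for adjustment (non-descendants of Wl, excluding Wl and An): {Fe, Mn, Mq, Ns, Vp}.
Backdoor paths from Wl to An:
  P1: Wl <- Ns -> Mn <- Mq -> An
  P2: Wl <- Ns -> Mn -> An
  P3: Wl <- Ns -> Fe -> An
  P4: Wl <- Ns -> An
  P5: Wl <- Mn <- Ns -> Fe -> An
  P6: Wl <- Mn <- Ns -> An
  P7: Wl <- Mn <- Mq -> An
  P8: Wl <- Mn -> An
The empty set is not sufficient: P2 (Wl <- Ns -> Mn -> An) has no collider blocking it and no conditioned non-collider, so it is open.
Try {Mn, Ns}:
  P1: blocked at fork node Ns ∈ conditioning set.
  P2: blocked at fork node Ns ∈ conditioning set.
  P3: blocked at fork node Ns ∈ conditioning set.
  P4: blocked at fork node Ns ∈ conditioning set.
  P5: blocked at chain node Mn ∈ conditioning set.
  P6: blocked at chain node Mn ∈ conditioning set.
  P7: blocked at chain node Mn ∈ conditioning set.
  P8: blocked at fork node Mn ∈ conditioning set.
{Mn, Ns} contains no descendant of Wl and blocks every backdoor path.
Every element of {Mn, Ns} is needed (dropping Mn leaves P7 open; dropping Ns leaves P1 open), so no proper subset is valid.
Among all size-2 subsets of the eligible variables, only {Mn, Ns} blocks every backdoor path, so it is the unique smallest valid adjustment set.

{Mn, Ns}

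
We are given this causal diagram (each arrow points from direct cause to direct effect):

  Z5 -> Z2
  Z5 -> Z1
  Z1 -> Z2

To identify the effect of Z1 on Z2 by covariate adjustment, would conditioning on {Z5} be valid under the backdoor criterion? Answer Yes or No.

Backdoor paths from Z1 to Z2 (paths whose first edge points into Z1):
  P1: Z1 <- Z5 -> Z2
Condition 1 (no descendant of Z1 in the set): holds — descendants of Z1 are {Z2}; none are in {Z5}.
Condition 2 (every backdoor path blocked by {Z5}):
  P1: blocked at fork node Z5 ∈ conditioning set.
{Z5} satisfies the backdoor criterion.

Yes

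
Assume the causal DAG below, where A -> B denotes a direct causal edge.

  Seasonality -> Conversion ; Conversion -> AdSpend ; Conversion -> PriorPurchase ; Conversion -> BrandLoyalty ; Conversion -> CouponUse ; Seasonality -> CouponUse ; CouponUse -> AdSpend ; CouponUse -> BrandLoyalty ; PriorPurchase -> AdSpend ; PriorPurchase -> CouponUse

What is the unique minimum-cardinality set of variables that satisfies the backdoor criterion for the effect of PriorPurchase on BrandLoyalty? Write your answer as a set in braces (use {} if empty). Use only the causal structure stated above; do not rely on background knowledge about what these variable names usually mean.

Variables eligible for adjustment (non-descendants of PriorPurchase, excluding PriorPurchase and BrandLoyalty): {Conversion, Seasonality}.
Backdoor paths from PriorPurchase to BrandLoyalty:
  P1: PriorPurchase <- Conversion <- Seasonality -> CouponUse -> BrandLoyalty
  P2: PriorPurchase <- Conversion -> CouponUse -> BrandLoyalty
  P3: PriorPurchase <- Conversion -> AdSpend <- CouponUse -> BrandLoyalty
  P4: PriorPurchase <- Conversion -> BrandLoyalty
The empty set is not sufficient: P1 (PriorPurchase <- Conversion <- Seasonality -> CouponUse -> BrandLoyalty) has no collider blocking it and no conditioned non-collider, so it is open.
Try {Conversion}:
  P1: blocked at chain node Conversion ∈ conditioning set.
  P2: blocked at fork node Conversion ∈ conditioning set.
  P3: blocked at fork node Conversion ∈ conditioning set.
  P4: blocked at fork node Conversion ∈ conditioning set.
{Conversion} contains no descendant of PriorPurchase and blocks every backdoor path.
No other singleton works — e.g. {Seasonality} leaves P2 open — so {Conversion} is the unique smallest valid adjustment set.

{Conversion}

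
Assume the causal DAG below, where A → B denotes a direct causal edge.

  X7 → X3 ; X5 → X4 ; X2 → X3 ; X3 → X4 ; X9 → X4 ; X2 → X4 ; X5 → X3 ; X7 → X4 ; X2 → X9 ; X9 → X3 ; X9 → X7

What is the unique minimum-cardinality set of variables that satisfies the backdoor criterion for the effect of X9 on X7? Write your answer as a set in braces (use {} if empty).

{}

Variables eligible for adjustment (non-descendants of X9, excluding X9 and X7): {X2, X5}.
Backdoor paths from X9 to X7:
  P1: X9 <- X2 -> X3 <- X5 -> X4 <- X7
  P2: X9 <- X2 -> X3 <- X7
  P3: X9 <- X2 -> X3 -> X4 <- X7
  P4: X9 <- X2 -> X4 <- X5 -> X3 <- X7
  P5: X9 <- X2 -> X4 <- X7
  P6: X9 <- X2 -> X4 <- X3 <- X7
Each backdoor path contains an unconditioned collider, so every path is already blocked with the empty conditioning set:
  P1: blocked at collider X3 (neither it nor any descendant is in the conditioning set).
  P2: blocked at collider X3 (neither it nor any descendant is in the conditioning set).
  P3: blocked at collider X4 (neither it nor any descendant is in the conditioning set).
  P4: blocked at collider X4 (neither it nor any descendant is in the conditioning set).
  P5: blocked at collider X4 (neither it nor any descendant is in the conditioning set).
  P6: blocked at collider X4 (neither it nor any descendant is in the conditioning set).
The empty set is therefore the unique smallest valid set.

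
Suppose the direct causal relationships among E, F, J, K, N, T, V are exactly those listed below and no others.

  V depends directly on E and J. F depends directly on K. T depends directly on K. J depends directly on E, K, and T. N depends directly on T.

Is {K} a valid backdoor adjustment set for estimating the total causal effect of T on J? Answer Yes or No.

Backdoor paths from T to J (paths whose first edge points into T):
  P1: T <- K -> J
Condition 1 (no descendant of T in the set): holds — descendants of T are {J, N, V}; none are in {K}.
Condition 2 (every backdoor path blocked by {K}):
  P1: blocked at fork node K ∈ conditioning set.
{K} satisfies the backdoor criterion.

Yes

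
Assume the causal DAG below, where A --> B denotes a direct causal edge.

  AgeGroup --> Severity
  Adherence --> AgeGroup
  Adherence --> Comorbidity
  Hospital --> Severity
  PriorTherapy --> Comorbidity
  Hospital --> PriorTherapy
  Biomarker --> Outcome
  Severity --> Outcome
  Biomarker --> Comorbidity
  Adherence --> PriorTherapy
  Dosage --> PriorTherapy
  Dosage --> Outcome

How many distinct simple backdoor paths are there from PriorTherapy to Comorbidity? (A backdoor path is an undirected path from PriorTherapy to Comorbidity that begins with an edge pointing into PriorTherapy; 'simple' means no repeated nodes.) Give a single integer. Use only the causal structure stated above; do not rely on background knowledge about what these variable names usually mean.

A backdoor path from PriorTherapy to Comorbidity is any simple undirected path whose first edge points into PriorTherapy (i.e. leaves PriorTherapy via a parent).
Parents of PriorTherapy: {Adherence, Dosage, Hospital}.
Enumerating:
  P1: PriorTherapy <- Hospital -> Severity <- AgeGroup <- Adherence -> Comorbidity
  P2: PriorTherapy <- Hospital -> Severity -> Outcome <- Biomarker -> Comorbidity
  P3: PriorTherapy <- Adherence -> AgeGroup -> Severity -> Outcome <- Biomarker -> Comorbidity
  P4: PriorTherapy <- Adherence -> Comorbidity
  P5: PriorTherapy <- Dosage -> Outcome <- Biomarker -> Comorbidity
  P6: PriorTherapy <- Dosage -> Outcome <- Severity <- AgeGroup <- Adherence -> Comorbidity
That exhausts the simple backdoor paths. Count: 6.

6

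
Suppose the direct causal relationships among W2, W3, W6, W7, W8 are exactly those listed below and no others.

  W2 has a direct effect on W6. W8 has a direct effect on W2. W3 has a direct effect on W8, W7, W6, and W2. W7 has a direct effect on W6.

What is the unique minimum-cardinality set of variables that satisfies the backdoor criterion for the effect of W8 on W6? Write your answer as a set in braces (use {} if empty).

Variables eligible for adjustment (non-descendants of W8, excluding W8 and W6): {W3, W7}.
Backdoor paths from W8 to W6:
  P1: W8 <- W3 -> W2 -> W6
  P2: W8 <- W3 -> W7 -> W6
  P3: W8 <- W3 -> W6
The empty set is not sufficient: P1 (W8 <- W3 -> W2 -> W6) has no collider blocking it and no conditioned non-collider, so it is open.
Try {W3}:
  P1: blocked at fork node W3 ∈ conditioning set.
  P2: blocked at fork node W3 ∈ conditioning set.
  P3: blocked at fork node W3 ∈ conditioning set.
{W3} contains no descendant of W8 and blocks every backdoor path.
No other singleton works — e.g. {W7} leaves P1 open — so {W3} is the unique smallest valid adjustment set.

{W3}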